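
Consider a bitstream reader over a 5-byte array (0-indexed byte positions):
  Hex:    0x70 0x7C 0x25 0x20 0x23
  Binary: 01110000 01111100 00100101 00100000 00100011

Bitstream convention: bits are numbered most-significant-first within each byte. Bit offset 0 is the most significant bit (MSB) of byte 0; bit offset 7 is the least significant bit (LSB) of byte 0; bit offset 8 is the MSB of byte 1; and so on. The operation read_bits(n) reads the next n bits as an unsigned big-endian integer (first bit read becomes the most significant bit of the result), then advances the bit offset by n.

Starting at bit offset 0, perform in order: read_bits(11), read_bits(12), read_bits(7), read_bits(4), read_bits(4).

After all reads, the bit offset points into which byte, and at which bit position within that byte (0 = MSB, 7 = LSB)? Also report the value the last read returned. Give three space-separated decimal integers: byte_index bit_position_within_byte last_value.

Answer: 4 6 8

Derivation:
Read 1: bits[0:11] width=11 -> value=899 (bin 01110000011); offset now 11 = byte 1 bit 3; 29 bits remain
Read 2: bits[11:23] width=12 -> value=3602 (bin 111000010010); offset now 23 = byte 2 bit 7; 17 bits remain
Read 3: bits[23:30] width=7 -> value=72 (bin 1001000); offset now 30 = byte 3 bit 6; 10 bits remain
Read 4: bits[30:34] width=4 -> value=0 (bin 0000); offset now 34 = byte 4 bit 2; 6 bits remain
Read 5: bits[34:38] width=4 -> value=8 (bin 1000); offset now 38 = byte 4 bit 6; 2 bits remain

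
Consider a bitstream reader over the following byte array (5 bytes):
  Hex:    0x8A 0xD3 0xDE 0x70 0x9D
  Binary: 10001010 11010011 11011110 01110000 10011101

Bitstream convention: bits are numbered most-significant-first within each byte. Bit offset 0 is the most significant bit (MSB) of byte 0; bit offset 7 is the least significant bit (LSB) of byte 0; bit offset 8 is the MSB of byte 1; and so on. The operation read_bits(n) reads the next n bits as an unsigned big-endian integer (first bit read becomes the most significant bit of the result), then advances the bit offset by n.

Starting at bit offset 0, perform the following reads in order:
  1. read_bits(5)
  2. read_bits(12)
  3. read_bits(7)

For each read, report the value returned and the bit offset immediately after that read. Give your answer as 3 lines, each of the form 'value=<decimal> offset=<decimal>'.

Read 1: bits[0:5] width=5 -> value=17 (bin 10001); offset now 5 = byte 0 bit 5; 35 bits remain
Read 2: bits[5:17] width=12 -> value=1447 (bin 010110100111); offset now 17 = byte 2 bit 1; 23 bits remain
Read 3: bits[17:24] width=7 -> value=94 (bin 1011110); offset now 24 = byte 3 bit 0; 16 bits remain

Answer: value=17 offset=5
value=1447 offset=17
value=94 offset=24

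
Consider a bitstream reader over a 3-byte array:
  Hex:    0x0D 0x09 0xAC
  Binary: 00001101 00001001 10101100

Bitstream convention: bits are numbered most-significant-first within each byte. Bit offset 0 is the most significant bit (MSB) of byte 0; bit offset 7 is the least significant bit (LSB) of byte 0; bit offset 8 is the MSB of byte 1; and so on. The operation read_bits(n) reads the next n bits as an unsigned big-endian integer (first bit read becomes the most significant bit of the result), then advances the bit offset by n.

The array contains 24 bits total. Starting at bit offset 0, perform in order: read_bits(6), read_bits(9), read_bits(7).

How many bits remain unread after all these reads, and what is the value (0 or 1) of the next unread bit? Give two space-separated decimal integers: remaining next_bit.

Read 1: bits[0:6] width=6 -> value=3 (bin 000011); offset now 6 = byte 0 bit 6; 18 bits remain
Read 2: bits[6:15] width=9 -> value=132 (bin 010000100); offset now 15 = byte 1 bit 7; 9 bits remain
Read 3: bits[15:22] width=7 -> value=107 (bin 1101011); offset now 22 = byte 2 bit 6; 2 bits remain

Answer: 2 0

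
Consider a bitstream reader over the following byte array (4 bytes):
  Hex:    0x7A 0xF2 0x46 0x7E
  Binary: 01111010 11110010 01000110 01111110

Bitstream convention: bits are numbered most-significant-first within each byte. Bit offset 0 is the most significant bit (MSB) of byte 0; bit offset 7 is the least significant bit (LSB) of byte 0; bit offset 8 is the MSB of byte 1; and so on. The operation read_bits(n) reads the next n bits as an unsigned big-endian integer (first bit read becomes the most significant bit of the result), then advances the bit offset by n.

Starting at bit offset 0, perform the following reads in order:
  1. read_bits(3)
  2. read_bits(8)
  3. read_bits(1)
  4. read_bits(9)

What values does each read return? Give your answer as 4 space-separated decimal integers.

Answer: 3 215 1 72

Derivation:
Read 1: bits[0:3] width=3 -> value=3 (bin 011); offset now 3 = byte 0 bit 3; 29 bits remain
Read 2: bits[3:11] width=8 -> value=215 (bin 11010111); offset now 11 = byte 1 bit 3; 21 bits remain
Read 3: bits[11:12] width=1 -> value=1 (bin 1); offset now 12 = byte 1 bit 4; 20 bits remain
Read 4: bits[12:21] width=9 -> value=72 (bin 001001000); offset now 21 = byte 2 bit 5; 11 bits remain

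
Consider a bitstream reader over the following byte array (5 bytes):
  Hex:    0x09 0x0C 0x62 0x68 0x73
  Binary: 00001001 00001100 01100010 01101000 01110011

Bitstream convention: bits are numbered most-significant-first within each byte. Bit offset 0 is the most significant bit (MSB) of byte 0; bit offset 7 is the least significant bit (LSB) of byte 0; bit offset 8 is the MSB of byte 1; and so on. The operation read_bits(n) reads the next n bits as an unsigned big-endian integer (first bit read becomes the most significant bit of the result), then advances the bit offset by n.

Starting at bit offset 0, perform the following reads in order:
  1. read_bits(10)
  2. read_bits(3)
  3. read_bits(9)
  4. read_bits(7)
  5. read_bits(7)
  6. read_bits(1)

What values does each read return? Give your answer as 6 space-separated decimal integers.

Answer: 36 1 280 77 7 0

Derivation:
Read 1: bits[0:10] width=10 -> value=36 (bin 0000100100); offset now 10 = byte 1 bit 2; 30 bits remain
Read 2: bits[10:13] width=3 -> value=1 (bin 001); offset now 13 = byte 1 bit 5; 27 bits remain
Read 3: bits[13:22] width=9 -> value=280 (bin 100011000); offset now 22 = byte 2 bit 6; 18 bits remain
Read 4: bits[22:29] width=7 -> value=77 (bin 1001101); offset now 29 = byte 3 bit 5; 11 bits remain
Read 5: bits[29:36] width=7 -> value=7 (bin 0000111); offset now 36 = byte 4 bit 4; 4 bits remain
Read 6: bits[36:37] width=1 -> value=0 (bin 0); offset now 37 = byte 4 bit 5; 3 bits remain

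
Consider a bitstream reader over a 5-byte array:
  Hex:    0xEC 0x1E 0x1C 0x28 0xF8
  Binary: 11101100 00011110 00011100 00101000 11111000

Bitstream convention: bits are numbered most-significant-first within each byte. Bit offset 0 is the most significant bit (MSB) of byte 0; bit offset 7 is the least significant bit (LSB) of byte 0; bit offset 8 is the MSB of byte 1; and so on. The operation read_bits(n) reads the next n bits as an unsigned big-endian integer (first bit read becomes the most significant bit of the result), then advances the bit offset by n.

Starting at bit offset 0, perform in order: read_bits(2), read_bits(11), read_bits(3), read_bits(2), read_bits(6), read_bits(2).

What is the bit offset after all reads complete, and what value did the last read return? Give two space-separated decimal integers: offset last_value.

Read 1: bits[0:2] width=2 -> value=3 (bin 11); offset now 2 = byte 0 bit 2; 38 bits remain
Read 2: bits[2:13] width=11 -> value=1411 (bin 10110000011); offset now 13 = byte 1 bit 5; 27 bits remain
Read 3: bits[13:16] width=3 -> value=6 (bin 110); offset now 16 = byte 2 bit 0; 24 bits remain
Read 4: bits[16:18] width=2 -> value=0 (bin 00); offset now 18 = byte 2 bit 2; 22 bits remain
Read 5: bits[18:24] width=6 -> value=28 (bin 011100); offset now 24 = byte 3 bit 0; 16 bits remain
Read 6: bits[24:26] width=2 -> value=0 (bin 00); offset now 26 = byte 3 bit 2; 14 bits remain

Answer: 26 0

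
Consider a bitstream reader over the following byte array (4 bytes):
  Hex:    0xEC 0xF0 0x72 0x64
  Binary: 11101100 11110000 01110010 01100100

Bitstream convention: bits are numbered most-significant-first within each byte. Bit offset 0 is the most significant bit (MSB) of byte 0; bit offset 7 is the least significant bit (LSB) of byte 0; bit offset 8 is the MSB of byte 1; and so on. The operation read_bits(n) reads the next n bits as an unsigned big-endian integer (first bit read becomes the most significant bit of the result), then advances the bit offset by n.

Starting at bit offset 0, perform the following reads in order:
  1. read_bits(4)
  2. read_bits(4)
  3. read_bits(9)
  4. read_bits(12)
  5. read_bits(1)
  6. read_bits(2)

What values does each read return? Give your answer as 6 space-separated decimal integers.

Read 1: bits[0:4] width=4 -> value=14 (bin 1110); offset now 4 = byte 0 bit 4; 28 bits remain
Read 2: bits[4:8] width=4 -> value=12 (bin 1100); offset now 8 = byte 1 bit 0; 24 bits remain
Read 3: bits[8:17] width=9 -> value=480 (bin 111100000); offset now 17 = byte 2 bit 1; 15 bits remain
Read 4: bits[17:29] width=12 -> value=3660 (bin 111001001100); offset now 29 = byte 3 bit 5; 3 bits remain
Read 5: bits[29:30] width=1 -> value=1 (bin 1); offset now 30 = byte 3 bit 6; 2 bits remain
Read 6: bits[30:32] width=2 -> value=0 (bin 00); offset now 32 = byte 4 bit 0; 0 bits remain

Answer: 14 12 480 3660 1 0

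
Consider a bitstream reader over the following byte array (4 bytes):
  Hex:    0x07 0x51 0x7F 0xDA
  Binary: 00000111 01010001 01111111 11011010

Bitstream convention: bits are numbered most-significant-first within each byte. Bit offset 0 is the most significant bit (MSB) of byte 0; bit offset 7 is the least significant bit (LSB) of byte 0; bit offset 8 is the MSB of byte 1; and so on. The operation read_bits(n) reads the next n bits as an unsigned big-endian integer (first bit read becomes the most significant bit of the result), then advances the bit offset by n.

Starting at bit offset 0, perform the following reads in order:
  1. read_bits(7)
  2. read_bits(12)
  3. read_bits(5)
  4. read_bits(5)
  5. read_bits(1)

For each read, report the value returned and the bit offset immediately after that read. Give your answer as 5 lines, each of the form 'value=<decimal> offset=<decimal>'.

Read 1: bits[0:7] width=7 -> value=3 (bin 0000011); offset now 7 = byte 0 bit 7; 25 bits remain
Read 2: bits[7:19] width=12 -> value=2699 (bin 101010001011); offset now 19 = byte 2 bit 3; 13 bits remain
Read 3: bits[19:24] width=5 -> value=31 (bin 11111); offset now 24 = byte 3 bit 0; 8 bits remain
Read 4: bits[24:29] width=5 -> value=27 (bin 11011); offset now 29 = byte 3 bit 5; 3 bits remain
Read 5: bits[29:30] width=1 -> value=0 (bin 0); offset now 30 = byte 3 bit 6; 2 bits remain

Answer: value=3 offset=7
value=2699 offset=19
value=31 offset=24
value=27 offset=29
value=0 offset=30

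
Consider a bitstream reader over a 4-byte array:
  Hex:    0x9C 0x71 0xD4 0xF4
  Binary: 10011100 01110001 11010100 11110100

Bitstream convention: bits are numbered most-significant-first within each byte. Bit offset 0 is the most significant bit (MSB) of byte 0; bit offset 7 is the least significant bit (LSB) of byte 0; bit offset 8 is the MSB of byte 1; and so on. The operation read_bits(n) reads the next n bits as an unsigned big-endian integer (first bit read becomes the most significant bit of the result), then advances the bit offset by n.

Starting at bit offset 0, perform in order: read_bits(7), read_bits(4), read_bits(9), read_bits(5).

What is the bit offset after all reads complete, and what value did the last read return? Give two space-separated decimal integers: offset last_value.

Read 1: bits[0:7] width=7 -> value=78 (bin 1001110); offset now 7 = byte 0 bit 7; 25 bits remain
Read 2: bits[7:11] width=4 -> value=3 (bin 0011); offset now 11 = byte 1 bit 3; 21 bits remain
Read 3: bits[11:20] width=9 -> value=285 (bin 100011101); offset now 20 = byte 2 bit 4; 12 bits remain
Read 4: bits[20:25] width=5 -> value=9 (bin 01001); offset now 25 = byte 3 bit 1; 7 bits remain

Answer: 25 9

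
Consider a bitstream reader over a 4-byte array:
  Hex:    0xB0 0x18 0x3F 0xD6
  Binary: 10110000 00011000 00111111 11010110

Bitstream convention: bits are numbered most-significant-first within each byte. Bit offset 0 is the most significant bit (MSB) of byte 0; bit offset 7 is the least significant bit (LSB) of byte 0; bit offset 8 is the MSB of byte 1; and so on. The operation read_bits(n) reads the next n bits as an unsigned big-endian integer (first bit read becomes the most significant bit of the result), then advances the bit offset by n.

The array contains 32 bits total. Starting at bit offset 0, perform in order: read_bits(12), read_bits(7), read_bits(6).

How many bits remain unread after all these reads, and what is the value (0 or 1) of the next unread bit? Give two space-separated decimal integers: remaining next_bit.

Answer: 7 1

Derivation:
Read 1: bits[0:12] width=12 -> value=2817 (bin 101100000001); offset now 12 = byte 1 bit 4; 20 bits remain
Read 2: bits[12:19] width=7 -> value=65 (bin 1000001); offset now 19 = byte 2 bit 3; 13 bits remain
Read 3: bits[19:25] width=6 -> value=63 (bin 111111); offset now 25 = byte 3 bit 1; 7 bits remain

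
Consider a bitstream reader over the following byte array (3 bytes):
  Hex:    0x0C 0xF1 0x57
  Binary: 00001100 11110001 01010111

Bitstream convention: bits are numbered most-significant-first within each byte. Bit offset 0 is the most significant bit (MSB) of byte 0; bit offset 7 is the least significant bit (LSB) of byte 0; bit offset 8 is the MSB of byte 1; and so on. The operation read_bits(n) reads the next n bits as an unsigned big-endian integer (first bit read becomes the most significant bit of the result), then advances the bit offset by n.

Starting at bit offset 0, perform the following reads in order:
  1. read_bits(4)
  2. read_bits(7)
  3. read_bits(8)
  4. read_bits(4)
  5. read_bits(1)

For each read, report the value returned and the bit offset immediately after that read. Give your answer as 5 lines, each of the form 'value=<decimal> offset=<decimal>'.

Answer: value=0 offset=4
value=103 offset=11
value=138 offset=19
value=11 offset=23
value=1 offset=24

Derivation:
Read 1: bits[0:4] width=4 -> value=0 (bin 0000); offset now 4 = byte 0 bit 4; 20 bits remain
Read 2: bits[4:11] width=7 -> value=103 (bin 1100111); offset now 11 = byte 1 bit 3; 13 bits remain
Read 3: bits[11:19] width=8 -> value=138 (bin 10001010); offset now 19 = byte 2 bit 3; 5 bits remain
Read 4: bits[19:23] width=4 -> value=11 (bin 1011); offset now 23 = byte 2 bit 7; 1 bits remain
Read 5: bits[23:24] width=1 -> value=1 (bin 1); offset now 24 = byte 3 bit 0; 0 bits remain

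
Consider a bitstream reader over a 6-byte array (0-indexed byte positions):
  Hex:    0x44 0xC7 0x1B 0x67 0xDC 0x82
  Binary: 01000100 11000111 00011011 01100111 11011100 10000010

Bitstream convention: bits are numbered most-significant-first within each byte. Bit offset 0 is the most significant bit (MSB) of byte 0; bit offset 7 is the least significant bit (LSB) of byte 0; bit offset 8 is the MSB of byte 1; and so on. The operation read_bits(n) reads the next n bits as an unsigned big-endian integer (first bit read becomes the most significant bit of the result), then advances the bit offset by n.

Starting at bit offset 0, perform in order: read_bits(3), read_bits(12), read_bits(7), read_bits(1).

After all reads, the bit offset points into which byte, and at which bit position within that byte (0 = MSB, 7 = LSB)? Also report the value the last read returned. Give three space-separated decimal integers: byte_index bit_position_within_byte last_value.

Read 1: bits[0:3] width=3 -> value=2 (bin 010); offset now 3 = byte 0 bit 3; 45 bits remain
Read 2: bits[3:15] width=12 -> value=611 (bin 001001100011); offset now 15 = byte 1 bit 7; 33 bits remain
Read 3: bits[15:22] width=7 -> value=70 (bin 1000110); offset now 22 = byte 2 bit 6; 26 bits remain
Read 4: bits[22:23] width=1 -> value=1 (bin 1); offset now 23 = byte 2 bit 7; 25 bits remain

Answer: 2 7 1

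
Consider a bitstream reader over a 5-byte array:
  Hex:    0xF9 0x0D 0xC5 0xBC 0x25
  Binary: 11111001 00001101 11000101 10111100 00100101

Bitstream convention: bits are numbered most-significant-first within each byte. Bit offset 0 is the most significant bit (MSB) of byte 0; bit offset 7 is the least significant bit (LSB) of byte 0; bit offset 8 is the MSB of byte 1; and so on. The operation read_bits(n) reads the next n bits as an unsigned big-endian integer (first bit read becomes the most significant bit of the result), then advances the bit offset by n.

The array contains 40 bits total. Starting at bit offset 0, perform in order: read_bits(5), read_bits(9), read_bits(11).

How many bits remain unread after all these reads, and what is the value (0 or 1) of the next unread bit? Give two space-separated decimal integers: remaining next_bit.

Read 1: bits[0:5] width=5 -> value=31 (bin 11111); offset now 5 = byte 0 bit 5; 35 bits remain
Read 2: bits[5:14] width=9 -> value=67 (bin 001000011); offset now 14 = byte 1 bit 6; 26 bits remain
Read 3: bits[14:25] width=11 -> value=907 (bin 01110001011); offset now 25 = byte 3 bit 1; 15 bits remain

Answer: 15 0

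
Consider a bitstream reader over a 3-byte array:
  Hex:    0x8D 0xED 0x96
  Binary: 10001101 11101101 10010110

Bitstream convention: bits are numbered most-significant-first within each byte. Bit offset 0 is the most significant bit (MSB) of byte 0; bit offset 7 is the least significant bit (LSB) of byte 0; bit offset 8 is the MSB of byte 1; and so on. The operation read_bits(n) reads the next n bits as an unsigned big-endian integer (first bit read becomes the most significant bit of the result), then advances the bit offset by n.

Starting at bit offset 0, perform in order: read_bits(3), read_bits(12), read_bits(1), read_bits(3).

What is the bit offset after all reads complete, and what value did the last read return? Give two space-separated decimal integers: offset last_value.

Read 1: bits[0:3] width=3 -> value=4 (bin 100); offset now 3 = byte 0 bit 3; 21 bits remain
Read 2: bits[3:15] width=12 -> value=1782 (bin 011011110110); offset now 15 = byte 1 bit 7; 9 bits remain
Read 3: bits[15:16] width=1 -> value=1 (bin 1); offset now 16 = byte 2 bit 0; 8 bits remain
Read 4: bits[16:19] width=3 -> value=4 (bin 100); offset now 19 = byte 2 bit 3; 5 bits remain

Answer: 19 4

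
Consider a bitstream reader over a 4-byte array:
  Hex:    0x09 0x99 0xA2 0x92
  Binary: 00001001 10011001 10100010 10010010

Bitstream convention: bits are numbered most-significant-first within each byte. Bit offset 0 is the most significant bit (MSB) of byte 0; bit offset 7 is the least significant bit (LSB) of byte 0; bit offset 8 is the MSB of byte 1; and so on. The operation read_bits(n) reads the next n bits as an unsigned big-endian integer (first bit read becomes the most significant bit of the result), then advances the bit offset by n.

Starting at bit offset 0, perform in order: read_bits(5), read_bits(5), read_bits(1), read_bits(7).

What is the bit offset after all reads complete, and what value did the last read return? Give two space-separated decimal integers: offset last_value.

Read 1: bits[0:5] width=5 -> value=1 (bin 00001); offset now 5 = byte 0 bit 5; 27 bits remain
Read 2: bits[5:10] width=5 -> value=6 (bin 00110); offset now 10 = byte 1 bit 2; 22 bits remain
Read 3: bits[10:11] width=1 -> value=0 (bin 0); offset now 11 = byte 1 bit 3; 21 bits remain
Read 4: bits[11:18] width=7 -> value=102 (bin 1100110); offset now 18 = byte 2 bit 2; 14 bits remain

Answer: 18 102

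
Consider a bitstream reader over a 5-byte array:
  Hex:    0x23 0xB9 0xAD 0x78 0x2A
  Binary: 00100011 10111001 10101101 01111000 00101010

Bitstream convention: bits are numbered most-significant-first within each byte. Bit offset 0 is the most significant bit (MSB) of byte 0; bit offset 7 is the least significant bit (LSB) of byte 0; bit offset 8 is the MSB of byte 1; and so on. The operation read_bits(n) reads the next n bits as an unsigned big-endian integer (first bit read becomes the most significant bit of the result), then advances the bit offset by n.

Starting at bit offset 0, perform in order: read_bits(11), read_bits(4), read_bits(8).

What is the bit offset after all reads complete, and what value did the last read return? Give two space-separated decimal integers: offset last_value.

Answer: 23 214

Derivation:
Read 1: bits[0:11] width=11 -> value=285 (bin 00100011101); offset now 11 = byte 1 bit 3; 29 bits remain
Read 2: bits[11:15] width=4 -> value=12 (bin 1100); offset now 15 = byte 1 bit 7; 25 bits remain
Read 3: bits[15:23] width=8 -> value=214 (bin 11010110); offset now 23 = byte 2 bit 7; 17 bits remain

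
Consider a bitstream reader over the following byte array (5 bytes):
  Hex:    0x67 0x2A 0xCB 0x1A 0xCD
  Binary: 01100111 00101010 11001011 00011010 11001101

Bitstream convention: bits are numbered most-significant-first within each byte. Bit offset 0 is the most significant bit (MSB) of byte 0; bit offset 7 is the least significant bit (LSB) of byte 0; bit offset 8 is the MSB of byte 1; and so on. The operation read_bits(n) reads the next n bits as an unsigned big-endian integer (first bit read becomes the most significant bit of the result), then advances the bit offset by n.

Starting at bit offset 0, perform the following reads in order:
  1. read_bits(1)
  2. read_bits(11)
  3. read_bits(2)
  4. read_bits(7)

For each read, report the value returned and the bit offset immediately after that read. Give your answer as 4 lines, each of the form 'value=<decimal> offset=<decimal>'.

Read 1: bits[0:1] width=1 -> value=0 (bin 0); offset now 1 = byte 0 bit 1; 39 bits remain
Read 2: bits[1:12] width=11 -> value=1650 (bin 11001110010); offset now 12 = byte 1 bit 4; 28 bits remain
Read 3: bits[12:14] width=2 -> value=2 (bin 10); offset now 14 = byte 1 bit 6; 26 bits remain
Read 4: bits[14:21] width=7 -> value=89 (bin 1011001); offset now 21 = byte 2 bit 5; 19 bits remain

Answer: value=0 offset=1
value=1650 offset=12
value=2 offset=14
value=89 offset=21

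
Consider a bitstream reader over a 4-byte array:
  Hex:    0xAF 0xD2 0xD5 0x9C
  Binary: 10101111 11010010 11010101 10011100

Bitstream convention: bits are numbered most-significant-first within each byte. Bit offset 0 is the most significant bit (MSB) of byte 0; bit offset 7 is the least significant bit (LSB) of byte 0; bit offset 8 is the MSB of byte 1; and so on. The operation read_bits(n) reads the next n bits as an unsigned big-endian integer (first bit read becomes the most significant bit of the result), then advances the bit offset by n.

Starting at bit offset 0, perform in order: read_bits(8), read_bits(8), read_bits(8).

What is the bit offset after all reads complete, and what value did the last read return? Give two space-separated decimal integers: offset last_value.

Read 1: bits[0:8] width=8 -> value=175 (bin 10101111); offset now 8 = byte 1 bit 0; 24 bits remain
Read 2: bits[8:16] width=8 -> value=210 (bin 11010010); offset now 16 = byte 2 bit 0; 16 bits remain
Read 3: bits[16:24] width=8 -> value=213 (bin 11010101); offset now 24 = byte 3 bit 0; 8 bits remain

Answer: 24 213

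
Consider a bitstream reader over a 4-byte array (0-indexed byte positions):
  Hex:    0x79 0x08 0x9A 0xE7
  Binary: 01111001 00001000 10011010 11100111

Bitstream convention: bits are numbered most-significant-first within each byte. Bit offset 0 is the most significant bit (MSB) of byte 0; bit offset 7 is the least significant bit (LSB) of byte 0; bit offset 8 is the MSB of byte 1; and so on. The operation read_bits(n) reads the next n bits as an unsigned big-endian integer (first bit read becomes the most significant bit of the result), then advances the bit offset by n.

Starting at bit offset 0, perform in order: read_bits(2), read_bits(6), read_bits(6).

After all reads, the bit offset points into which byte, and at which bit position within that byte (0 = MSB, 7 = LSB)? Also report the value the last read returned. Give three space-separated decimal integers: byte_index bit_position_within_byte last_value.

Answer: 1 6 2

Derivation:
Read 1: bits[0:2] width=2 -> value=1 (bin 01); offset now 2 = byte 0 bit 2; 30 bits remain
Read 2: bits[2:8] width=6 -> value=57 (bin 111001); offset now 8 = byte 1 bit 0; 24 bits remain
Read 3: bits[8:14] width=6 -> value=2 (bin 000010); offset now 14 = byte 1 bit 6; 18 bits remain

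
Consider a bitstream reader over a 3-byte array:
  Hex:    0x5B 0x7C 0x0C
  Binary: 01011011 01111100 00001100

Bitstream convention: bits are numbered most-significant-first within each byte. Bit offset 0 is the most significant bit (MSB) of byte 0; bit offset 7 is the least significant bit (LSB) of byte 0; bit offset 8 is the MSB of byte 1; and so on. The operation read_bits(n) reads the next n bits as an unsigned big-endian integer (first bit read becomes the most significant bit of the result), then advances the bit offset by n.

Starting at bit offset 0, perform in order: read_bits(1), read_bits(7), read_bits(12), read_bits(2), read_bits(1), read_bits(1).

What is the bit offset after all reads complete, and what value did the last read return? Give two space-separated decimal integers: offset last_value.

Answer: 24 0

Derivation:
Read 1: bits[0:1] width=1 -> value=0 (bin 0); offset now 1 = byte 0 bit 1; 23 bits remain
Read 2: bits[1:8] width=7 -> value=91 (bin 1011011); offset now 8 = byte 1 bit 0; 16 bits remain
Read 3: bits[8:20] width=12 -> value=1984 (bin 011111000000); offset now 20 = byte 2 bit 4; 4 bits remain
Read 4: bits[20:22] width=2 -> value=3 (bin 11); offset now 22 = byte 2 bit 6; 2 bits remain
Read 5: bits[22:23] width=1 -> value=0 (bin 0); offset now 23 = byte 2 bit 7; 1 bits remain
Read 6: bits[23:24] width=1 -> value=0 (bin 0); offset now 24 = byte 3 bit 0; 0 bits remain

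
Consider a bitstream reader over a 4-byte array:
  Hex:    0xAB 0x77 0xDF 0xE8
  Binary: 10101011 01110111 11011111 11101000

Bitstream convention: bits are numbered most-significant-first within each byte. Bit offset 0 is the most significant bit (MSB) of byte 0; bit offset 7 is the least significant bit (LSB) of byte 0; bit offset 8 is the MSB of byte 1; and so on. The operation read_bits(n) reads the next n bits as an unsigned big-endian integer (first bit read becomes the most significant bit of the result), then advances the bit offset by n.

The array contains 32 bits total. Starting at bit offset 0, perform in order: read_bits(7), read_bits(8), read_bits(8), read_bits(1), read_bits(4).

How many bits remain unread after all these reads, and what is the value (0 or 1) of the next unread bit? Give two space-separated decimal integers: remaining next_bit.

Answer: 4 1

Derivation:
Read 1: bits[0:7] width=7 -> value=85 (bin 1010101); offset now 7 = byte 0 bit 7; 25 bits remain
Read 2: bits[7:15] width=8 -> value=187 (bin 10111011); offset now 15 = byte 1 bit 7; 17 bits remain
Read 3: bits[15:23] width=8 -> value=239 (bin 11101111); offset now 23 = byte 2 bit 7; 9 bits remain
Read 4: bits[23:24] width=1 -> value=1 (bin 1); offset now 24 = byte 3 bit 0; 8 bits remain
Read 5: bits[24:28] width=4 -> value=14 (bin 1110); offset now 28 = byte 3 bit 4; 4 bits remain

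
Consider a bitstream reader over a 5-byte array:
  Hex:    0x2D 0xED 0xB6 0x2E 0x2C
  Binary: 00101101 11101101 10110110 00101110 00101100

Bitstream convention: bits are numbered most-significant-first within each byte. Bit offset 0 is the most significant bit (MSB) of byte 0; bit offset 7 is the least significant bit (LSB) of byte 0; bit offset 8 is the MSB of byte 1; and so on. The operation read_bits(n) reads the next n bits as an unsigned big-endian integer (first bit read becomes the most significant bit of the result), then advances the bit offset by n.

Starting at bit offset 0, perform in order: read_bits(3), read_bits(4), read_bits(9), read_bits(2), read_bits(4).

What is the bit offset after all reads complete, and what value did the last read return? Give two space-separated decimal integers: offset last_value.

Read 1: bits[0:3] width=3 -> value=1 (bin 001); offset now 3 = byte 0 bit 3; 37 bits remain
Read 2: bits[3:7] width=4 -> value=6 (bin 0110); offset now 7 = byte 0 bit 7; 33 bits remain
Read 3: bits[7:16] width=9 -> value=493 (bin 111101101); offset now 16 = byte 2 bit 0; 24 bits remain
Read 4: bits[16:18] width=2 -> value=2 (bin 10); offset now 18 = byte 2 bit 2; 22 bits remain
Read 5: bits[18:22] width=4 -> value=13 (bin 1101); offset now 22 = byte 2 bit 6; 18 bits remain

Answer: 22 13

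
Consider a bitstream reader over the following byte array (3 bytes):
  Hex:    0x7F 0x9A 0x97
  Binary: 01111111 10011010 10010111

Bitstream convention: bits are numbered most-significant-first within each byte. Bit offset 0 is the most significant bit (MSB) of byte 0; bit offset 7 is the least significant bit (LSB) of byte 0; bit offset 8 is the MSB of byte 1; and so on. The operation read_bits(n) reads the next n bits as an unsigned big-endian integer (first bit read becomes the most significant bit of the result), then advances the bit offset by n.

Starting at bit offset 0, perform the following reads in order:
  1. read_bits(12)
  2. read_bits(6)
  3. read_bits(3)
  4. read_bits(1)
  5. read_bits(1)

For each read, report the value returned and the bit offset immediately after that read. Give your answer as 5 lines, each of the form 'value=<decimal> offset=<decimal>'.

Read 1: bits[0:12] width=12 -> value=2041 (bin 011111111001); offset now 12 = byte 1 bit 4; 12 bits remain
Read 2: bits[12:18] width=6 -> value=42 (bin 101010); offset now 18 = byte 2 bit 2; 6 bits remain
Read 3: bits[18:21] width=3 -> value=2 (bin 010); offset now 21 = byte 2 bit 5; 3 bits remain
Read 4: bits[21:22] width=1 -> value=1 (bin 1); offset now 22 = byte 2 bit 6; 2 bits remain
Read 5: bits[22:23] width=1 -> value=1 (bin 1); offset now 23 = byte 2 bit 7; 1 bits remain

Answer: value=2041 offset=12
value=42 offset=18
value=2 offset=21
value=1 offset=22
value=1 offset=23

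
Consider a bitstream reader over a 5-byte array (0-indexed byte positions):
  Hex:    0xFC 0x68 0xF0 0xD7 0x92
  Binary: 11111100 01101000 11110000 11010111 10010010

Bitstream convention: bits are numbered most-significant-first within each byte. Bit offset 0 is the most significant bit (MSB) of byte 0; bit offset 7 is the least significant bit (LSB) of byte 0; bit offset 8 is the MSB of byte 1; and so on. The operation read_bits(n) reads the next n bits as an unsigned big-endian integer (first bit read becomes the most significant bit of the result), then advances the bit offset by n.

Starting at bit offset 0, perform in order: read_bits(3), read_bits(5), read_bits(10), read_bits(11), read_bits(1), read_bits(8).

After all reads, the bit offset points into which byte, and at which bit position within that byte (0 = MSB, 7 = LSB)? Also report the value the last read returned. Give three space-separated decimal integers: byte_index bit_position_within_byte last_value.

Answer: 4 6 228

Derivation:
Read 1: bits[0:3] width=3 -> value=7 (bin 111); offset now 3 = byte 0 bit 3; 37 bits remain
Read 2: bits[3:8] width=5 -> value=28 (bin 11100); offset now 8 = byte 1 bit 0; 32 bits remain
Read 3: bits[8:18] width=10 -> value=419 (bin 0110100011); offset now 18 = byte 2 bit 2; 22 bits remain
Read 4: bits[18:29] width=11 -> value=1562 (bin 11000011010); offset now 29 = byte 3 bit 5; 11 bits remain
Read 5: bits[29:30] width=1 -> value=1 (bin 1); offset now 30 = byte 3 bit 6; 10 bits remain
Read 6: bits[30:38] width=8 -> value=228 (bin 11100100); offset now 38 = byte 4 bit 6; 2 bits remain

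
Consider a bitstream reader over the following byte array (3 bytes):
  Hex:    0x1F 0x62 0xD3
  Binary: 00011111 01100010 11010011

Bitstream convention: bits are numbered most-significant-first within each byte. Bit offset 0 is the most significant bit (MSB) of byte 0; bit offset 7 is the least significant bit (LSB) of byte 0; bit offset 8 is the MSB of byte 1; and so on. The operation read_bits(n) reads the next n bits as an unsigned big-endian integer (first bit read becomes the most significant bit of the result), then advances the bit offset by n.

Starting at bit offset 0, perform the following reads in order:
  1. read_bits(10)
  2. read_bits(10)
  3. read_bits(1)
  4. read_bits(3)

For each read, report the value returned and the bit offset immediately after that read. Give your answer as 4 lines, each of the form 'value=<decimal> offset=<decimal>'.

Answer: value=125 offset=10
value=557 offset=20
value=0 offset=21
value=3 offset=24

Derivation:
Read 1: bits[0:10] width=10 -> value=125 (bin 0001111101); offset now 10 = byte 1 bit 2; 14 bits remain
Read 2: bits[10:20] width=10 -> value=557 (bin 1000101101); offset now 20 = byte 2 bit 4; 4 bits remain
Read 3: bits[20:21] width=1 -> value=0 (bin 0); offset now 21 = byte 2 bit 5; 3 bits remain
Read 4: bits[21:24] width=3 -> value=3 (bin 011); offset now 24 = byte 3 bit 0; 0 bits remain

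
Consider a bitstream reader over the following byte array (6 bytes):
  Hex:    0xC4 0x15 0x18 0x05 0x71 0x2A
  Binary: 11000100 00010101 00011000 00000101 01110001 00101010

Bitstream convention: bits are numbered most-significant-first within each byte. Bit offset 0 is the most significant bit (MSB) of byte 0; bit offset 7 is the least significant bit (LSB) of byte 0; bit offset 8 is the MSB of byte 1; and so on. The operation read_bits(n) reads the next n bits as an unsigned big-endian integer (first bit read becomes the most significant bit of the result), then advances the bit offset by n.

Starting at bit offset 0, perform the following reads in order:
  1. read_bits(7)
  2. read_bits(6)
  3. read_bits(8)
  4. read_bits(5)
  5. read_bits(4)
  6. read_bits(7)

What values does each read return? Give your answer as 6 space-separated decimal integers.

Read 1: bits[0:7] width=7 -> value=98 (bin 1100010); offset now 7 = byte 0 bit 7; 41 bits remain
Read 2: bits[7:13] width=6 -> value=2 (bin 000010); offset now 13 = byte 1 bit 5; 35 bits remain
Read 3: bits[13:21] width=8 -> value=163 (bin 10100011); offset now 21 = byte 2 bit 5; 27 bits remain
Read 4: bits[21:26] width=5 -> value=0 (bin 00000); offset now 26 = byte 3 bit 2; 22 bits remain
Read 5: bits[26:30] width=4 -> value=1 (bin 0001); offset now 30 = byte 3 bit 6; 18 bits remain
Read 6: bits[30:37] width=7 -> value=46 (bin 0101110); offset now 37 = byte 4 bit 5; 11 bits remain

Answer: 98 2 163 0 1 46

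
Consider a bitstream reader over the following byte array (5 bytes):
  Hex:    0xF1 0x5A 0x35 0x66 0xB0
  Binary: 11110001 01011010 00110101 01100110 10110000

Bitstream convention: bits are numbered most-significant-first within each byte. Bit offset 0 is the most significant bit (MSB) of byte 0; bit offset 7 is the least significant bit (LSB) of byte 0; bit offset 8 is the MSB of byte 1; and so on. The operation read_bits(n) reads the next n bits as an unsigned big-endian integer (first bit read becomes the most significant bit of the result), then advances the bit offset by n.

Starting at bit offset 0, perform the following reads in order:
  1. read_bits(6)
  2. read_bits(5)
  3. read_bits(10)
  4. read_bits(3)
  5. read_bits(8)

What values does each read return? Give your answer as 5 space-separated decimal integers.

Read 1: bits[0:6] width=6 -> value=60 (bin 111100); offset now 6 = byte 0 bit 6; 34 bits remain
Read 2: bits[6:11] width=5 -> value=10 (bin 01010); offset now 11 = byte 1 bit 3; 29 bits remain
Read 3: bits[11:21] width=10 -> value=838 (bin 1101000110); offset now 21 = byte 2 bit 5; 19 bits remain
Read 4: bits[21:24] width=3 -> value=5 (bin 101); offset now 24 = byte 3 bit 0; 16 bits remain
Read 5: bits[24:32] width=8 -> value=102 (bin 01100110); offset now 32 = byte 4 bit 0; 8 bits remain

Answer: 60 10 838 5 102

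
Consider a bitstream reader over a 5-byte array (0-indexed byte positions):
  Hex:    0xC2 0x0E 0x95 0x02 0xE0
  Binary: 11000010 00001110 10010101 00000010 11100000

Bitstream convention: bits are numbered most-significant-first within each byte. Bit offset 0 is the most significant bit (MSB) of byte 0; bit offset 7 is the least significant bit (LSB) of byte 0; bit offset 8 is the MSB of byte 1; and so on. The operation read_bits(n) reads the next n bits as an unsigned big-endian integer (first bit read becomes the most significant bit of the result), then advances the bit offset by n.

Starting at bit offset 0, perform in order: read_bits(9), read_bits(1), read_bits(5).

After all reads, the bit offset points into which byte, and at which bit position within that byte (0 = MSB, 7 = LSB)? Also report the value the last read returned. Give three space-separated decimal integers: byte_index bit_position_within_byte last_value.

Answer: 1 7 7

Derivation:
Read 1: bits[0:9] width=9 -> value=388 (bin 110000100); offset now 9 = byte 1 bit 1; 31 bits remain
Read 2: bits[9:10] width=1 -> value=0 (bin 0); offset now 10 = byte 1 bit 2; 30 bits remain
Read 3: bits[10:15] width=5 -> value=7 (bin 00111); offset now 15 = byte 1 bit 7; 25 bits remain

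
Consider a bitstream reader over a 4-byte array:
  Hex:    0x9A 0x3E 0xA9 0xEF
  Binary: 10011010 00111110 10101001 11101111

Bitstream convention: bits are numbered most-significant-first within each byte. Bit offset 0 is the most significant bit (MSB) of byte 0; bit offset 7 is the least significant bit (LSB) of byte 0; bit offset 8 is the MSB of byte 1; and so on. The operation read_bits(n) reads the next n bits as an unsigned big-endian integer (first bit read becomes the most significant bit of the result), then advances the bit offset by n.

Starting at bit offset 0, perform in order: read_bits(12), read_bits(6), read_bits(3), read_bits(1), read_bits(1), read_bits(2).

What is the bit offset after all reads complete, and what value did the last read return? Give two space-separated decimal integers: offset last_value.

Answer: 25 3

Derivation:
Read 1: bits[0:12] width=12 -> value=2467 (bin 100110100011); offset now 12 = byte 1 bit 4; 20 bits remain
Read 2: bits[12:18] width=6 -> value=58 (bin 111010); offset now 18 = byte 2 bit 2; 14 bits remain
Read 3: bits[18:21] width=3 -> value=5 (bin 101); offset now 21 = byte 2 bit 5; 11 bits remain
Read 4: bits[21:22] width=1 -> value=0 (bin 0); offset now 22 = byte 2 bit 6; 10 bits remain
Read 5: bits[22:23] width=1 -> value=0 (bin 0); offset now 23 = byte 2 bit 7; 9 bits remain
Read 6: bits[23:25] width=2 -> value=3 (bin 11); offset now 25 = byte 3 bit 1; 7 bits remain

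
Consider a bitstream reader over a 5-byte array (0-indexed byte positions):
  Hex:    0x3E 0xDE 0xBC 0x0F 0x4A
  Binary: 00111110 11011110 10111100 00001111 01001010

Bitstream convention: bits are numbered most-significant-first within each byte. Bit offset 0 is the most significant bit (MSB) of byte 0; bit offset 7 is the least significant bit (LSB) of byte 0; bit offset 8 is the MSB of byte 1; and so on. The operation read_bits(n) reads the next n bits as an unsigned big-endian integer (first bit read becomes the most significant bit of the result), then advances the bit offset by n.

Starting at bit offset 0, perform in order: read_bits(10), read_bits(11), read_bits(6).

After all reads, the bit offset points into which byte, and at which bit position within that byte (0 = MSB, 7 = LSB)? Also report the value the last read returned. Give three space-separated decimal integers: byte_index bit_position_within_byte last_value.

Read 1: bits[0:10] width=10 -> value=251 (bin 0011111011); offset now 10 = byte 1 bit 2; 30 bits remain
Read 2: bits[10:21] width=11 -> value=983 (bin 01111010111); offset now 21 = byte 2 bit 5; 19 bits remain
Read 3: bits[21:27] width=6 -> value=32 (bin 100000); offset now 27 = byte 3 bit 3; 13 bits remain

Answer: 3 3 32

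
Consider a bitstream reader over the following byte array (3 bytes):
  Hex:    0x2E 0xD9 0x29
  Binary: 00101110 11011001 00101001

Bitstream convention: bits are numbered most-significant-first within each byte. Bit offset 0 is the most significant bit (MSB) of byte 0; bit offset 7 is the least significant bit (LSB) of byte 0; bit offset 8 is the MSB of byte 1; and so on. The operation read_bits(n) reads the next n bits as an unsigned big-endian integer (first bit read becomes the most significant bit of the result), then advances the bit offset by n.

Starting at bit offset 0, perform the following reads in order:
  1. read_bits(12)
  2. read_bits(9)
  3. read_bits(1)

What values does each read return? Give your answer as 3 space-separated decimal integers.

Answer: 749 293 0

Derivation:
Read 1: bits[0:12] width=12 -> value=749 (bin 001011101101); offset now 12 = byte 1 bit 4; 12 bits remain
Read 2: bits[12:21] width=9 -> value=293 (bin 100100101); offset now 21 = byte 2 bit 5; 3 bits remain
Read 3: bits[21:22] width=1 -> value=0 (bin 0); offset now 22 = byte 2 bit 6; 2 bits remain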